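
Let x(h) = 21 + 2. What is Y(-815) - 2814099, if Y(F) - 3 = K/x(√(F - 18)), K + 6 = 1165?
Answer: -64723049/23 ≈ -2.8140e+6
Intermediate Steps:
x(h) = 23
K = 1159 (K = -6 + 1165 = 1159)
Y(F) = 1228/23 (Y(F) = 3 + 1159/23 = 1228/23)
Y(-815) - 2814099 = 1228/23 - 2814099 = -64723049/23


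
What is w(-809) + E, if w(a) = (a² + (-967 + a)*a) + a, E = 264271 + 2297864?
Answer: 4652591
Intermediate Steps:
E = 2562135
w(a) = a + a² + a*(-967 + a) (w(a) = (a² + a*(-967 + a)) + a = a + a² + a*(-967 + a))
w(-809) + E = 2*(-809)*(-483 - 809) + 2562135 = 2*(-809)*(-1292) + 2562135 = 2090456 + 2562135 = 4652591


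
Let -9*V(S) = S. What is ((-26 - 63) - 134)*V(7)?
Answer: 1561/9 ≈ 173.44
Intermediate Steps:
V(S) = -S/9
((-26 - 63) - 134)*V(7) = ((-26 - 63) - 134)*(-⅑*7) = (-89 - 134)*(-7/9) = -223*(-7/9) = 1561/9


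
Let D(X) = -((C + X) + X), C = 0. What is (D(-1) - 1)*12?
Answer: 12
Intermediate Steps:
D(X) = -2*X (D(X) = -((0 + X) + X) = -(X + X) = -2*X)
(D(-1) - 1)*12 = (-2*(-1) - 1)*12 = (2 - 1)*12 = 1*12 = 12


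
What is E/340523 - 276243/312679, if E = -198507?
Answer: -156136065342/106474391117 ≈ -1.4664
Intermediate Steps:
E/340523 - 276243/312679 = -198507/340523 - 276243/312679 = -156136065342/106474391117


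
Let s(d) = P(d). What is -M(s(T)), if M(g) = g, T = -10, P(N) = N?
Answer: 10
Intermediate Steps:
s(d) = d
-M(s(T)) = -1*(-10) = 10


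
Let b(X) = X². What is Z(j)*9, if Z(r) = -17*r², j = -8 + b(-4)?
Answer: -9792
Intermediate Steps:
j = 8 (j = -8 + (-4)² = -8 + 16 = 8)
Z(j)*9 = -17*8²*9 = -17*64*9 = -1088*9 = -9792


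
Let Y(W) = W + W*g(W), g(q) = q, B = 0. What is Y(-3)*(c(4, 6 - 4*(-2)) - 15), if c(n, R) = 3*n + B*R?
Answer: -18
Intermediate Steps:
c(n, R) = 3*n (c(n, R) = 3*n + 0*R = 3*n + 0 = 3*n)
Y(W) = W + W**2 (Y(W) = W + W*W = W + W**2)
Y(-3)*(c(4, 6 - 4*(-2)) - 15) = (-3*(1 - 3))*(3*4 - 15) = (-3*(-2))*(12 - 15) = 6*(-3) = -18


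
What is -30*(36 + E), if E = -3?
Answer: -990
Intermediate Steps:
-30*(36 + E) = -30*(36 - 3) = -30*33 = -990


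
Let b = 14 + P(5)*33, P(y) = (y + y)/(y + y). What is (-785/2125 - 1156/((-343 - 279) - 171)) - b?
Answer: -15473376/337025 ≈ -45.912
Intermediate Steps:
P(y) = 1 (P(y) = (2*y)/((2*y)) = (2*y)*(1/(2*y)) = 1)
b = 47 (b = 14 + 1*33 = 14 + 33 = 47)
(-785/2125 - 1156/((-343 - 279) - 171)) - b = (-785/2125 - 1156/((-343 - 279) - 171)) - 1*47 = (-785*1/2125 - 1156/(-622 - 171)) - 47 = (-157/425 - 1156/(-793)) - 47 = (-157/425 - 1156*(-1/793)) - 47 = (-157/425 + 1156/793) - 47 = 366799/337025 - 47 = -15473376/337025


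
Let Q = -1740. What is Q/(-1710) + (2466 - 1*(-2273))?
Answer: 270181/57 ≈ 4740.0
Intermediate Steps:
Q/(-1710) + (2466 - 1*(-2273)) = -1740/(-1710) + (2466 - 1*(-2273)) = -1740*(-1/1710) + (2466 + 2273) = 58/57 + 4739 = 270181/57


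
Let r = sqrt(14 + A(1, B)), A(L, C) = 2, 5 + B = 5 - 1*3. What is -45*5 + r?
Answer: -221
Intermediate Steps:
B = -3 (B = -5 + (5 - 1*3) = -5 + (5 - 3) = -5 + 2 = -3)
r = 4 (r = sqrt(14 + 2) = sqrt(16) = 4)
-45*5 + r = -45*5 + 4 = -225 + 4 = -221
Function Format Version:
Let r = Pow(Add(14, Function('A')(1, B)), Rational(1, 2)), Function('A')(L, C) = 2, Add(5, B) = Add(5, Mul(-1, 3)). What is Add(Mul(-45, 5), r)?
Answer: -221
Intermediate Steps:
B = -3 (B = Add(-5, Add(5, Mul(-1, 3))) = Add(-5, Add(5, -3)) = Add(-5, 2) = -3)
r = 4 (r = Pow(Add(14, 2), Rational(1, 2)) = Pow(16, Rational(1, 2)) = 4)
Add(Mul(-45, 5), r) = Add(Mul(-45, 5), 4) = Add(-225, 4) = -221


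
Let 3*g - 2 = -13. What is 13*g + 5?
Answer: -128/3 ≈ -42.667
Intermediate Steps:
g = -11/3 (g = ⅔ + (⅓)*(-13) = ⅔ - 13/3 = -11/3 ≈ -3.6667)
13*g + 5 = 13*(-11/3) + 5 = -143/3 + 5 = -128/3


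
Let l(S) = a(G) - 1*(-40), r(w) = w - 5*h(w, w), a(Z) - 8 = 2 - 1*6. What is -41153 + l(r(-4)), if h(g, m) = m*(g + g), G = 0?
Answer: -41109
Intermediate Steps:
a(Z) = 4 (a(Z) = 8 + (2 - 1*6) = 8 + (2 - 6) = 8 - 4 = 4)
h(g, m) = 2*g*m (h(g, m) = m*(2*g) = 2*g*m)
r(w) = w - 10*w² (r(w) = w - 10*w*w = w - 10*w²)
l(S) = 44 (l(S) = 4 - 1*(-40) = 4 + 40 = 44)
-41153 + l(r(-4)) = -41153 + 44 = -41109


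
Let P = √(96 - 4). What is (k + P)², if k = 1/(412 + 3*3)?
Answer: 16306173/177241 + 4*√23/421 ≈ 92.046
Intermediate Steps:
P = 2*√23 (P = √92 = 2*√23 ≈ 9.5917)
k = 1/421 (k = 1/(412 + 9) = 1/421 ≈ 0.0023753)
(k + P)² = (1/421 + 2*√23)²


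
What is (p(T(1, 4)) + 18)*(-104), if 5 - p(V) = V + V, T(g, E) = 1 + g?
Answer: -1976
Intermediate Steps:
p(V) = 5 - 2*V (p(V) = 5 - (V + V) = 5 - 2*V)
(p(T(1, 4)) + 18)*(-104) = ((5 - 2*(1 + 1)) + 18)*(-104) = ((5 - 2*2) + 18)*(-104) = ((5 - 4) + 18)*(-104) = (1 + 18)*(-104) = 19*(-104) = -1976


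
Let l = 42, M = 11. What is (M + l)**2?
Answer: 2809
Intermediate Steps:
(M + l)**2 = (11 + 42)**2 = 53**2 = 2809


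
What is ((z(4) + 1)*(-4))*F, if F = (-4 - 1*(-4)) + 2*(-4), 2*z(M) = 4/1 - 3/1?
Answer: 48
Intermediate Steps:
z(M) = ½ (z(M) = (4/1 - 3/1)/2 = (4*1 - 3*1)/2 = (4 - 3)/2 = (½)*1 = ½)
F = -8 (F = (-4 + 4) - 8 = 0 - 8 = -8)
((z(4) + 1)*(-4))*F = ((½ + 1)*(-4))*(-8) = ((3/2)*(-4))*(-8) = -6*(-8) = 48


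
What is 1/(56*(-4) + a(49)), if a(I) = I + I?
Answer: -1/126 ≈ -0.0079365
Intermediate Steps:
a(I) = 2*I
1/(56*(-4) + a(49)) = 1/(56*(-4) + 2*49) = 1/(-224 + 98) = 1/(-126) = -1/126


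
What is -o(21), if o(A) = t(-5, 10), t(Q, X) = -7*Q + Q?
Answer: -30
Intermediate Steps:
t(Q, X) = -6*Q
o(A) = 30 (o(A) = -6*(-5) = 30)
-o(21) = -1*30 = -30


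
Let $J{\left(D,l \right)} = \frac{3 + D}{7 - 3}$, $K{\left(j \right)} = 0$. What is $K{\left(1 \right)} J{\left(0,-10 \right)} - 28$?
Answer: $-28$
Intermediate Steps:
$J{\left(D,l \right)} = \frac{3}{4} + \frac{D}{4}$ ($J{\left(D,l \right)} = \frac{3 + D}{4} = \left(3 + D\right) \frac{1}{4} = \frac{3}{4} + \frac{D}{4}$)
$K{\left(1 \right)} J{\left(0,-10 \right)} - 28 = 0 \left(\frac{3}{4} + \frac{1}{4} \cdot 0\right) - 28 = 0 \left(\frac{3}{4} + 0\right) - 28 = 0 \cdot \frac{3}{4} - 28 = 0 - 28 = -28$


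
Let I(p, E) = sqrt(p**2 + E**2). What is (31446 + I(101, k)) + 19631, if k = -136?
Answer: 51077 + sqrt(28697) ≈ 51246.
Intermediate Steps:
I(p, E) = sqrt(E**2 + p**2)
(31446 + I(101, k)) + 19631 = (31446 + sqrt((-136)**2 + 101**2)) + 19631 = (31446 + sqrt(18496 + 10201)) + 19631 = (31446 + sqrt(28697)) + 19631 = 51077 + sqrt(28697)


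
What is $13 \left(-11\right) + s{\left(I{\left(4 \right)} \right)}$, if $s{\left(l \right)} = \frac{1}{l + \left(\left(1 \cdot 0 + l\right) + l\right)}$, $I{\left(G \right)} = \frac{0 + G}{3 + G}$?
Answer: $- \frac{1709}{12} \approx -142.42$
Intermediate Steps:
$I{\left(G \right)} = \frac{G}{3 + G}$
$s{\left(l \right)} = \frac{1}{3 l}$ ($s{\left(l \right)} = \frac{1}{l + \left(\left(0 + l\right) + l\right)} = \frac{1}{l + \left(l + l\right)} = \frac{1}{l + 2 l} = \frac{1}{3 l}$)
$13 \left(-11\right) + s{\left(I{\left(4 \right)} \right)} = 13 \left(-11\right) + \frac{1}{3 \frac{4}{3 + 4}} = -143 + \frac{1}{3 \cdot \frac{4}{7}} = -143 + \frac{1}{3} \cdot \frac{7}{4} = -143 + \frac{7}{12} = - \frac{1709}{12}$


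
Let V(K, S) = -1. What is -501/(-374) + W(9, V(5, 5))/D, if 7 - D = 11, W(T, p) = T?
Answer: -681/748 ≈ -0.91043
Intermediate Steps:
D = -4 (D = 7 - 1*11 = 7 - 11 = -4)
-501/(-374) + W(9, V(5, 5))/D = -501/(-374) + 9/(-4) = -501*(-1/374) + 9*(-¼) = 501/374 - 9/4 = -681/748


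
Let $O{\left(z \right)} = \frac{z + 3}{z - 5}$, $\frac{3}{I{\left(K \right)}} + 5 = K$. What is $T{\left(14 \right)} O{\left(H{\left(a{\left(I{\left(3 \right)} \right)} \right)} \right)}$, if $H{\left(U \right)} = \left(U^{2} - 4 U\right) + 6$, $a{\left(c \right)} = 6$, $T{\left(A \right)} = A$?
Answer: $\frac{294}{13} \approx 22.615$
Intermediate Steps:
$I{\left(K \right)} = \frac{3}{-5 + K}$
$H{\left(U \right)} = 6 + U^{2} - 4 U$
$O{\left(z \right)} = \frac{3 + z}{-5 + z}$
$T{\left(14 \right)} O{\left(H{\left(a{\left(I{\left(3 \right)} \right)} \right)} \right)} = 14 \frac{3 + \left(6 + 6^{2} - 24\right)}{-5 + \left(6 + 6^{2} - 24\right)} = 14 \frac{3 + \left(6 + 36 - 24\right)}{-5 + \left(6 + 36 - 24\right)} = 14 \frac{3 + 18}{-5 + 18} = 14 \cdot \frac{1}{13} \cdot 21 = 14 \cdot \frac{21}{13} = \frac{294}{13}$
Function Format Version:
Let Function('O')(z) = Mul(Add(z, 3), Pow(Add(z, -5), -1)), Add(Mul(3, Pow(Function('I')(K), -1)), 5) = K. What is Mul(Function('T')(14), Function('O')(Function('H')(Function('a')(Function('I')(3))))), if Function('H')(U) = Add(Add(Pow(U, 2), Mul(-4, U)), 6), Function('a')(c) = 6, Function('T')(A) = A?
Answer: Rational(294, 13) ≈ 22.615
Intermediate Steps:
Function('I')(K) = Mul(3, Pow(Add(-5, K), -1))
Function('H')(U) = Add(6, Pow(U, 2), Mul(-4, U))
Function('O')(z) = Mul(Pow(Add(-5, z), -1), Add(3, z)) (Function('O')(z) = Mul(Add(3, z), Pow(Add(-5, z), -1)) = Mul(Pow(Add(-5, z), -1), Add(3, z)))
Mul(Function('T')(14), Function('O')(Function('H')(Function('a')(Function('I')(3))))) = Mul(14, Mul(Pow(Add(-5, Add(6, Pow(6, 2), Mul(-4, 6))), -1), Add(3, Add(6, Pow(6, 2), Mul(-4, 6))))) = Mul(14, Mul(Pow(Add(-5, Add(6, 36, -24)), -1), Add(3, Add(6, 36, -24)))) = Mul(14, Mul(Pow(Add(-5, 18), -1), Add(3, 18))) = Mul(14, Mul(Pow(13, -1), 21)) = Mul(14, Mul(Rational(1, 13), 21)) = Mul(14, Rational(21, 13)) = Rational(294, 13)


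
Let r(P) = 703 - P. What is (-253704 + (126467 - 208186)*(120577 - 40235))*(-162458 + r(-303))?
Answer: 1060048884086104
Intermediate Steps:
(-253704 + (126467 - 208186)*(120577 - 40235))*(-162458 + r(-303)) = (-253704 + (126467 - 208186)*(120577 - 40235))*(-162458 + (703 - 1*(-303))) = (-253704 - 81719*80342)*(-162458 + (703 + 303)) = (-253704 - 6565467898)*(-162458 + 1006) = -6565721602*(-161452) = 1060048884086104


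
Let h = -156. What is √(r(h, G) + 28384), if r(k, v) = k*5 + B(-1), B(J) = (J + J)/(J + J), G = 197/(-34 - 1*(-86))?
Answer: √27605 ≈ 166.15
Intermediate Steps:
G = 197/52 (G = 197/(-34 + 86) = 197/52 ≈ 3.7885)
B(J) = 1 (B(J) = (2*J)/((2*J)) = (2*J)*(1/(2*J)) = 1)
r(k, v) = 1 + 5*k (r(k, v) = k*5 + 1 = 5*k + 1 = 1 + 5*k)
√(r(h, G) + 28384) = √((1 + 5*(-156)) + 28384) = √((1 - 780) + 28384) = √(-779 + 28384) = √27605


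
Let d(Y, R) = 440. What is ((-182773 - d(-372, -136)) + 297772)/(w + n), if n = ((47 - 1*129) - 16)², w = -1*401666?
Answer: -114559/392062 ≈ -0.29220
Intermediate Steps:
w = -401666
n = 9604 (n = ((47 - 129) - 16)² = (-82 - 16)² = (-98)² = 9604)
((-182773 - d(-372, -136)) + 297772)/(w + n) = ((-182773 - 1*440) + 297772)/(-401666 + 9604) = ((-182773 - 440) + 297772)/(-392062) = (-183213 + 297772)*(-1/392062) = 114559*(-1/392062) = -114559/392062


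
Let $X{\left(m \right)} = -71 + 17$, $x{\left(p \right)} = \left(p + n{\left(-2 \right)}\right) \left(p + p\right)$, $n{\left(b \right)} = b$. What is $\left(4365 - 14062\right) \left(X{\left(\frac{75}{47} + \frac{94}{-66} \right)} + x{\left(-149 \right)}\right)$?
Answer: $-435821968$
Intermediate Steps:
$x{\left(p \right)} = 2 p \left(-2 + p\right)$ ($x{\left(p \right)} = \left(p - 2\right) \left(p + p\right) = \left(-2 + p\right) 2 p = 2 p \left(-2 + p\right)$)
$X{\left(m \right)} = -54$
$\left(4365 - 14062\right) \left(X{\left(\frac{75}{47} + \frac{94}{-66} \right)} + x{\left(-149 \right)}\right) = \left(4365 - 14062\right) \left(-54 + 2 \left(-149\right) \left(-2 - 149\right)\right) = - 9697 \left(-54 + 2 \left(-149\right) \left(-151\right)\right) = - 9697 \left(-54 + 44998\right) = \left(-9697\right) 44944 = -435821968$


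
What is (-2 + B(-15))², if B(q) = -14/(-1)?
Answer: 144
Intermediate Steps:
B(q) = 14 (B(q) = -14*(-1) = 14)
(-2 + B(-15))² = (-2 + 14)² = 12² = 144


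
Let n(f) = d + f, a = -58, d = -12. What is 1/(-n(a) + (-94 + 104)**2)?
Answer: 1/170 ≈ 0.0058824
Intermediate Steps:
n(f) = -12 + f
1/(-n(a) + (-94 + 104)**2) = 1/(-(-12 - 58) + (-94 + 104)**2) = 1/(-1*(-70) + 10**2) = 1/(70 + 100) = 1/170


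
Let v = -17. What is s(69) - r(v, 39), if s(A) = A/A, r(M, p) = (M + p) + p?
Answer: -60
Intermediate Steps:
r(M, p) = M + 2*p
s(A) = 1
s(69) - r(v, 39) = 1 - (-17 + 2*39) = 1 - (-17 + 78) = 1 - 1*61 = 1 - 61 = -60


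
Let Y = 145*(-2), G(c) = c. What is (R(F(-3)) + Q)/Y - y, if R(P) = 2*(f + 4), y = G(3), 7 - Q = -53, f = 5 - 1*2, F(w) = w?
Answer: -472/145 ≈ -3.2552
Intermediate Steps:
f = 3 (f = 5 - 2 = 3)
Q = 60 (Q = 7 - 1*(-53) = 7 + 53 = 60)
y = 3
R(P) = 14 (R(P) = 2*(3 + 4) = 2*7 = 14)
Y = -290
(R(F(-3)) + Q)/Y - y = (14 + 60)/(-290) - 1*3 = 74*(-1/290) - 3 = -37/145 - 3 = -472/145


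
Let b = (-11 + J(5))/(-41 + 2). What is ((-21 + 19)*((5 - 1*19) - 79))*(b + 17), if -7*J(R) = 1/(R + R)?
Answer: 1462611/455 ≈ 3214.5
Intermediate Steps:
J(R) = -1/(14*R) (J(R) = -1/(7*(R + R)) = -1/(2*R)/7 = -1/(14*R))
b = 257/910 (b = (-11 - 1/14/5)/(-41 + 2) = (-11 - 1/14*⅕)/(-39) = (-11 - 1/70)*(-1/39) = -771/70*(-1/39) = 257/910 ≈ 0.28242)
((-21 + 19)*((5 - 1*19) - 79))*(b + 17) = ((-21 + 19)*((5 - 1*19) - 79))*(257/910 + 17) = -2*((5 - 19) - 79)*(15727/910) = -2*(-14 - 79)*(15727/910) = -2*(-93)*(15727/910) = 186*(15727/910) = 1462611/455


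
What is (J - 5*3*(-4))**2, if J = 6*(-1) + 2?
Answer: 3136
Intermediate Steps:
J = -4 (J = -6 + 2 = -4)
(J - 5*3*(-4))**2 = (-4 - 5*3*(-4))**2 = (-4 - 15*(-4))**2 = (-4 + 60)**2 = 56**2 = 3136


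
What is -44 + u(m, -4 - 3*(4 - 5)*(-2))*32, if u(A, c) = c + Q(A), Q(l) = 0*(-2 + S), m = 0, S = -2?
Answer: -364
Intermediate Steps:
Q(l) = 0 (Q(l) = 0*(-2 - 2) = 0*(-4) = 0)
u(A, c) = c (u(A, c) = c + 0 = c)
-44 + u(m, -4 - 3*(4 - 5)*(-2))*32 = -44 + (-4 - 3*(4 - 5)*(-2))*32 = -44 + (-4 - 3*(-1)*(-2))*32 = -44 + (-4 + 3*(-2))*32 = -44 + (-4 - 6)*32 = -44 - 10*32 = -44 - 320 = -364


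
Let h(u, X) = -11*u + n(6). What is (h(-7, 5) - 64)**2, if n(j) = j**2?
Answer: 2401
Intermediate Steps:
h(u, X) = 36 - 11*u (h(u, X) = -11*u + 6**2 = -11*u + 36 = 36 - 11*u)
(h(-7, 5) - 64)**2 = ((36 - 11*(-7)) - 64)**2 = ((36 + 77) - 64)**2 = (113 - 64)**2 = 49**2 = 2401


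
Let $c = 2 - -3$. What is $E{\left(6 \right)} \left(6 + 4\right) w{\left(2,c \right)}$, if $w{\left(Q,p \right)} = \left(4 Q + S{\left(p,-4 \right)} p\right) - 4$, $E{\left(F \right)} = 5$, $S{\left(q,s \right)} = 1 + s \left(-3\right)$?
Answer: $3450$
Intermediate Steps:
$S{\left(q,s \right)} = 1 - 3 s$
$c = 5$ ($c = 2 + 3 = 5$)
$w{\left(Q,p \right)} = -4 + 4 Q + 13 p$ ($w{\left(Q,p \right)} = \left(4 Q + \left(1 - -12\right) p\right) - 4 = \left(4 Q + \left(1 + 12\right) p\right) - 4 = \left(4 Q + 13 p\right) - 4 = -4 + 4 Q + 13 p$)
$E{\left(6 \right)} \left(6 + 4\right) w{\left(2,c \right)} = 5 \left(6 + 4\right) \left(-4 + 4 \cdot 2 + 13 \cdot 5\right) = 5 \cdot 10 \left(-4 + 8 + 65\right) = 50 \cdot 69 = 3450$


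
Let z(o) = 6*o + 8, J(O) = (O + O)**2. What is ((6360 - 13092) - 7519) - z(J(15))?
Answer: -19659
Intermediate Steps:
J(O) = 4*O**2 (J(O) = (2*O)**2 = 4*O**2)
z(o) = 8 + 6*o
((6360 - 13092) - 7519) - z(J(15)) = ((6360 - 13092) - 7519) - (8 + 6*(4*15**2)) = (-6732 - 7519) - (8 + 6*(4*225)) = -14251 - (8 + 6*900) = -14251 - (8 + 5400) = -14251 - 1*5408 = -14251 - 5408 = -19659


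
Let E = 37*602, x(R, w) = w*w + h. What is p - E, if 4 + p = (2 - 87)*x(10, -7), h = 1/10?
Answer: -52903/2 ≈ -26452.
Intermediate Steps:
h = ⅒ ≈ 0.10000
x(R, w) = ⅒ + w² (x(R, w) = w*w + ⅒ = w² + ⅒ = ⅒ + w²)
p = -8355/2 (p = -4 + (2 - 87)*(⅒ + (-7)²) = -4 - 85*(⅒ + 49) = -4 - 85*491/10 = -4 - 8347/2 = -8355/2 ≈ -4177.5)
E = 22274
p - E = -8355/2 - 1*22274 = -8355/2 - 22274 = -52903/2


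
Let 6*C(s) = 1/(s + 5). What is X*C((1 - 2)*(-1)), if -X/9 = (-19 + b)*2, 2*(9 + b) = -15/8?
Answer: 463/32 ≈ 14.469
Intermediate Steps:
b = -159/16 (b = -9 + (-15/8)/2 = -9 + (-15*1/8)/2 = -9 + (1/2)*(-15/8) = -9 - 15/16 = -159/16 ≈ -9.9375)
X = 4167/8 (X = -9*(-19 - 159/16)*2 = -(-4167)*2/16 = -9*(-463/8) = 4167/8 ≈ 520.88)
C(s) = 1/(6*(5 + s)) (C(s) = 1/(6*(s + 5)) = 1/(6*(5 + s)))
X*C((1 - 2)*(-1)) = 4167*(1/(6*(5 + (1 - 2)*(-1))))/8 = 4167*(1/(6*(5 - 1*(-1))))/8 = 4167*(1/(6*(5 + 1)))/8 = 4167*((1/6)/6)/8 = 4167*((1/6)*(1/6))/8 = (4167/8)*(1/36) = 463/32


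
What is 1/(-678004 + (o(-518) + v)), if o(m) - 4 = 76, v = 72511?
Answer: -1/605413 ≈ -1.6518e-6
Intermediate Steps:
o(m) = 80 (o(m) = 4 + 76 = 80)
1/(-678004 + (o(-518) + v)) = 1/(-678004 + (80 + 72511)) = 1/(-678004 + 72591) = 1/(-605413) = -1/605413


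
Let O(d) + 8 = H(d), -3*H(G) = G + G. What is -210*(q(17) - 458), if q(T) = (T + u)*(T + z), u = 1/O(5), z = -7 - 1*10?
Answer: 96180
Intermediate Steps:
H(G) = -2*G/3 (H(G) = -(G + G)/3 = -2*G/3)
O(d) = -8 - 2*d/3
z = -17 (z = -7 - 10 = -17)
u = -3/34 (u = 1/(-8 - ⅔*5) = 1/(-8 - 10/3) = 1/(-34/3) = -3/34 ≈ -0.088235)
q(T) = (-17 + T)*(-3/34 + T) (q(T) = (T - 3/34)*(T - 17) = (-3/34 + T)*(-17 + T) = (-17 + T)*(-3/34 + T))
-210*(q(17) - 458) = -210*((3/2 + 17² - 581/34*17) - 458) = -210*((3/2 + 289 - 581/2) - 458) = -210*(0 - 458) = -210*(-458) = 96180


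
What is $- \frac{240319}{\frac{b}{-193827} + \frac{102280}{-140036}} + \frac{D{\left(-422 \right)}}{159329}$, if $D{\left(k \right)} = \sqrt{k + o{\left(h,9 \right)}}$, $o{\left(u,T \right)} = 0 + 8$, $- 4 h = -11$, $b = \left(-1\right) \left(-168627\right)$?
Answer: $\frac{543576700417439}{3619873011} + \frac{3 i \sqrt{46}}{159329} \approx 1.5016 \cdot 10^{5} + 0.0001277 i$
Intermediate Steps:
$b = 168627$
$h = \frac{11}{4}$ ($h = \left(- \frac{1}{4}\right) \left(-11\right) = \frac{11}{4} \approx 2.75$)
$o{\left(u,T \right)} = 8$
$D{\left(k \right)} = \sqrt{8 + k}$ ($D{\left(k \right)} = \sqrt{k + 8} = \sqrt{8 + k}$)
$- \frac{240319}{\frac{b}{-193827} + \frac{102280}{-140036}} + \frac{D{\left(-422 \right)}}{159329} = - \frac{240319}{\frac{168627}{-193827} + \frac{102280}{-140036}} + \frac{\sqrt{8 - 422}}{159329} = - \frac{240319}{168627 \left(- \frac{1}{193827}\right) + 102280 \left(- \frac{1}{140036}\right)} + \sqrt{-414} \cdot \frac{1}{159329} = - \frac{240319}{- \frac{56209}{64609} - \frac{25570}{35009}} + 3 i \sqrt{46} \cdot \frac{1}{159329} = - \frac{240319}{- \frac{3619873011}{2261896481}} + \frac{3 i \sqrt{46}}{159329} = \left(-240319\right) \left(- \frac{2261896481}{3619873011}\right) + \frac{3 i \sqrt{46}}{159329} = \frac{543576700417439}{3619873011} + \frac{3 i \sqrt{46}}{159329}$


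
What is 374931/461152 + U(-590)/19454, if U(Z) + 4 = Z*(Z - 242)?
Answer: 116831178413/4485625504 ≈ 26.046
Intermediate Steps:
U(Z) = -4 + Z*(-242 + Z) (U(Z) = -4 + Z*(Z - 242) = -4 + Z*(-242 + Z))
374931/461152 + U(-590)/19454 = 374931/461152 + (-4 + (-590)**2 - 242*(-590))/19454 = 374931*(1/461152) + (-4 + 348100 + 142780)*(1/19454) = 374931/461152 + 490876*(1/19454) = 374931/461152 + 245438/9727 = 116831178413/4485625504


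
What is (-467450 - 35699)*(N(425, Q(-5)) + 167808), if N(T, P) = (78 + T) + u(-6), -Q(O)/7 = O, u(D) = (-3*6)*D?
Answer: -84739851431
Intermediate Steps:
u(D) = -18*D
Q(O) = -7*O
N(T, P) = 186 + T (N(T, P) = (78 + T) - 18*(-6) = (78 + T) + 108 = 186 + T)
(-467450 - 35699)*(N(425, Q(-5)) + 167808) = (-467450 - 35699)*((186 + 425) + 167808) = -503149*(611 + 167808) = -503149*168419 = -84739851431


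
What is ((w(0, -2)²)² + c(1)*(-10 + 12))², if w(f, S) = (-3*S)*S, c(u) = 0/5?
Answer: 429981696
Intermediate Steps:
c(u) = 0 (c(u) = 0*(⅕) = 0)
w(f, S) = -3*S²
((w(0, -2)²)² + c(1)*(-10 + 12))² = (((-3*(-2)²)²)² + 0*(-10 + 12))² = (((-3*4)²)² + 0*2)² = (((-12)²)² + 0)² = (144² + 0)² = (20736 + 0)² = 20736² = 429981696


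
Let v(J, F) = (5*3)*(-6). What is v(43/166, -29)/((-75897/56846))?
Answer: 568460/8433 ≈ 67.409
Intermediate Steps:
v(J, F) = -90 (v(J, F) = 15*(-6) = -90)
v(43/166, -29)/((-75897/56846)) = -90/((-75897/56846)) = -90/((-75897*1/56846)) = -90/(-75897/56846) = -90*(-56846/75897) = 568460/8433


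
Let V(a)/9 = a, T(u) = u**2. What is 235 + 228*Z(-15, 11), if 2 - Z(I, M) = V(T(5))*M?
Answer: -563609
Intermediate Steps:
V(a) = 9*a
Z(I, M) = 2 - 225*M (Z(I, M) = 2 - 9*5**2*M = 2 - 9*25*M = 2 - 225*M)
235 + 228*Z(-15, 11) = 235 + 228*(2 - 225*11) = 235 + 228*(2 - 2475) = 235 + 228*(-2473) = 235 - 563844 = -563609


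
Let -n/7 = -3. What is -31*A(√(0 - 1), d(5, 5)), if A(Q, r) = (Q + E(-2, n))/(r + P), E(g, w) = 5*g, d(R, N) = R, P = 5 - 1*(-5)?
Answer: 62/3 - 31*I/15 ≈ 20.667 - 2.0667*I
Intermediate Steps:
n = 21 (n = -7*(-3) = 21)
P = 10 (P = 5 + 5 = 10)
A(Q, r) = (-10 + Q)/(10 + r) (A(Q, r) = (Q + 5*(-2))/(r + 10) = (Q - 10)/(10 + r) = (-10 + Q)/(10 + r))
-31*A(√(0 - 1), d(5, 5)) = -31*(-10 + √(0 - 1))/(10 + 5) = -31*(-10 + √(-1))/15 = -31*(-10 + I)/15 = -31*(-⅔ + I/15) = 62/3 - 31*I/15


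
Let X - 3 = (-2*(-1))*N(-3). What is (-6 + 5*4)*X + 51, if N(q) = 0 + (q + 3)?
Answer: 93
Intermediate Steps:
N(q) = 3 + q (N(q) = 0 + (3 + q) = 3 + q)
X = 3 (X = 3 + (-2*(-1))*(3 - 3) = 3 + 2*0 = 3 + 0 = 3)
(-6 + 5*4)*X + 51 = (-6 + 5*4)*3 + 51 = (-6 + 20)*3 + 51 = 14*3 + 51 = 42 + 51 = 93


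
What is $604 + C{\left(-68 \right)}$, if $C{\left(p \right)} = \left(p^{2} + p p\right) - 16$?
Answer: $9836$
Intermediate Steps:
$C{\left(p \right)} = -16 + 2 p^{2}$ ($C{\left(p \right)} = \left(p^{2} + p^{2}\right) - 16 = 2 p^{2} - 16 = -16 + 2 p^{2}$)
$604 + C{\left(-68 \right)} = 604 - \left(16 - 2 \left(-68\right)^{2}\right) = 604 + \left(-16 + 2 \cdot 4624\right) = 604 + \left(-16 + 9248\right) = 604 + 9232 = 9836$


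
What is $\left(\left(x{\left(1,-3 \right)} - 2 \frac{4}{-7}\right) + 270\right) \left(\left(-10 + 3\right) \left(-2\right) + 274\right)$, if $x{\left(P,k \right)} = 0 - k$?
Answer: $\frac{552672}{7} \approx 78953.0$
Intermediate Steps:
$x{\left(P,k \right)} = - k$
$\left(\left(x{\left(1,-3 \right)} - 2 \frac{4}{-7}\right) + 270\right) \left(\left(-10 + 3\right) \left(-2\right) + 274\right) = \left(\left(\left(-1\right) \left(-3\right) - 2 \frac{4}{-7}\right) + 270\right) \left(\left(-10 + 3\right) \left(-2\right) + 274\right) = \left(\left(3 - 2 \cdot 4 \left(- \frac{1}{7}\right)\right) + 270\right) \left(\left(-7\right) \left(-2\right) + 274\right) = \left(\left(3 - - \frac{8}{7}\right) + 270\right) \left(14 + 274\right) = \left(\left(3 + \frac{8}{7}\right) + 270\right) 288 = \left(\frac{29}{7} + 270\right) 288 = \frac{1919}{7} \cdot 288 = \frac{552672}{7}$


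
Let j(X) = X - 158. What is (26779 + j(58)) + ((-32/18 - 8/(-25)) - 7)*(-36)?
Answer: 674587/25 ≈ 26983.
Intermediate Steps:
j(X) = -158 + X
(26779 + j(58)) + ((-32/18 - 8/(-25)) - 7)*(-36) = (26779 + (-158 + 58)) + ((-32/18 - 8/(-25)) - 7)*(-36) = (26779 - 100) + ((-32*1/18 - 8*(-1/25)) - 7)*(-36) = 26679 + ((-16/9 + 8/25) - 7)*(-36) = 26679 + (-328/225 - 7)*(-36) = 26679 - 1903/225*(-36) = 26679 + 7612/25 = 674587/25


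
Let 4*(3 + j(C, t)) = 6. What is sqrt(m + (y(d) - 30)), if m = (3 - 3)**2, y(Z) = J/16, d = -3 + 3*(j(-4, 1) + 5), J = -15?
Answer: 3*I*sqrt(55)/4 ≈ 5.5621*I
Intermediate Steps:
j(C, t) = -3/2 (j(C, t) = -3 + (1/4)*6 = -3 + 3/2 = -3/2)
d = 15/2 (d = -3 + 3*(-3/2 + 5) = -3 + 3*(7/2) = -3 + 21/2 = 15/2 ≈ 7.5000)
y(Z) = -15/16
m = 0 (m = 0**2 = 0)
sqrt(m + (y(d) - 30)) = sqrt(0 + (-15/16 - 30)) = sqrt(0 - 495/16) = sqrt(-495/16) = 3*I*sqrt(55)/4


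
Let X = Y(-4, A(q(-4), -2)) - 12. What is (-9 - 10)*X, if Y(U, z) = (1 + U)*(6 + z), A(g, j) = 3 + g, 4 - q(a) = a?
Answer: 1197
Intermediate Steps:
q(a) = 4 - a
X = -63 (X = (6 + (3 + (4 - 1*(-4))) + 6*(-4) - 4*(3 + (4 - 1*(-4)))) - 12 = (6 + (3 + (4 + 4)) - 24 - 4*(3 + (4 + 4))) - 12 = (6 + (3 + 8) - 24 - 4*(3 + 8)) - 12 = (6 + 11 - 24 - 4*11) - 12 = (6 + 11 - 24 - 44) - 12 = -51 - 12 = -63)
(-9 - 10)*X = (-9 - 10)*(-63) = -19*(-63) = 1197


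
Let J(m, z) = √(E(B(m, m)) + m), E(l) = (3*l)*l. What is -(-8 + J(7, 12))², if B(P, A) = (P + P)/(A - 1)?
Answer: -262/3 + 16*√210/3 ≈ -10.046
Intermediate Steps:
B(P, A) = 2*P/(-1 + A) (B(P, A) = (2*P)/(-1 + A) = 2*P/(-1 + A))
E(l) = 3*l²
J(m, z) = √(m + 12*m²/(-1 + m)²) (J(m, z) = √(3*(2*m/(-1 + m))² + m) = √(3*(4*m²/(-1 + m)²) + m) = √(12*m²/(-1 + m)² + m) = √(m + 12*m²/(-1 + m)²))
-(-8 + J(7, 12))² = -(-8 + √(7 + 12*7²/(-1 + 7)²))² = -(-8 + √(7 + 12*49/6²))² = -(-8 + √(7 + 12*49*(1/36)))² = -(-8 + √(7 + 49/3))² = -(-8 + √(70/3))² = -(-8 + √210/3)²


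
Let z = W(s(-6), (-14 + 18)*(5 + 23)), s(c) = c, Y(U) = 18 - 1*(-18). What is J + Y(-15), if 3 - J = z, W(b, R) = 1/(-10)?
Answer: 391/10 ≈ 39.100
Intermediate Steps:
Y(U) = 36 (Y(U) = 18 + 18 = 36)
W(b, R) = -⅒
z = -⅒ ≈ -0.10000
J = 31/10 (J = 3 - 1*(-⅒) = 3 + ⅒ = 31/10 ≈ 3.1000)
J + Y(-15) = 31/10 + 36 = 391/10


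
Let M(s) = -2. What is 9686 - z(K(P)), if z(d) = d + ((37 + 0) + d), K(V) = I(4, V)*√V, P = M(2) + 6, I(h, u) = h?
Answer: 9633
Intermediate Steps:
P = 4 (P = -2 + 6 = 4)
K(V) = 4*√V
z(d) = 37 + 2*d (z(d) = d + (37 + d) = 37 + 2*d)
9686 - z(K(P)) = 9686 - (37 + 2*(4*√4)) = 9686 - (37 + 2*(4*2)) = 9686 - (37 + 2*8) = 9686 - (37 + 16) = 9686 - 1*53 = 9686 - 53 = 9633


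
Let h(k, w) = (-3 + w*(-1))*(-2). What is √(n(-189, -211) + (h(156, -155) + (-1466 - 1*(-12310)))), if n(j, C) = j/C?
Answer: √469291219/211 ≈ 102.67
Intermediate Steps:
h(k, w) = 6 + 2*w (h(k, w) = (-3 - w)*(-2) = 6 + 2*w)
√(n(-189, -211) + (h(156, -155) + (-1466 - 1*(-12310)))) = √(-189/(-211) + ((6 + 2*(-155)) + (-1466 - 1*(-12310)))) = √(-189*(-1/211) + ((6 - 310) + (-1466 + 12310))) = √(189/211 + (-304 + 10844)) = √(189/211 + 10540) = √(2224129/211) = √469291219/211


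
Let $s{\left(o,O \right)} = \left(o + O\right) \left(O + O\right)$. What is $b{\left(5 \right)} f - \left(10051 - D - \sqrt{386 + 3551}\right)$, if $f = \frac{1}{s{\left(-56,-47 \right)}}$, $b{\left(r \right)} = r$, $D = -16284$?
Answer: $- \frac{254975465}{9682} + \sqrt{3937} \approx -26272.0$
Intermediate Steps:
$s{\left(o,O \right)} = 2 O \left(O + o\right)$ ($s{\left(o,O \right)} = \left(O + o\right) 2 O = 2 O \left(O + o\right)$)
$f = \frac{1}{9682}$ ($f = \frac{1}{2 \left(-47\right) \left(-47 - 56\right)} = \frac{1}{2 \left(-47\right) \left(-103\right)} = \frac{1}{9682} \approx 0.00010328$)
$b{\left(5 \right)} f - \left(10051 - D - \sqrt{386 + 3551}\right) = 5 \cdot \frac{1}{9682} - \left(26335 - \sqrt{386 + 3551}\right) = \frac{5}{9682} - \left(26335 - \sqrt{3937}\right) = - \frac{254975465}{9682} + \sqrt{3937}$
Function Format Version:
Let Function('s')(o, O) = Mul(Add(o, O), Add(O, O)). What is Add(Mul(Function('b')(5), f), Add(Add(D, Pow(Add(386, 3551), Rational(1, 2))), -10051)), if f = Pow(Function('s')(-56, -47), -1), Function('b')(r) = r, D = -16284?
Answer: Add(Rational(-254975465, 9682), Pow(3937, Rational(1, 2))) ≈ -26272.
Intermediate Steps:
Function('s')(o, O) = Mul(2, O, Add(O, o)) (Function('s')(o, O) = Mul(Add(O, o), Mul(2, O)) = Mul(2, O, Add(O, o)))
f = Rational(1, 9682) (f = Pow(Mul(2, -47, Add(-47, -56)), -1) = Pow(Mul(2, -47, -103), -1) = Pow(9682, -1) = Rational(1, 9682) ≈ 0.00010328)
Add(Mul(Function('b')(5), f), Add(Add(D, Pow(Add(386, 3551), Rational(1, 2))), -10051)) = Add(Mul(5, Rational(1, 9682)), Add(Add(-16284, Pow(Add(386, 3551), Rational(1, 2))), -10051)) = Add(Rational(5, 9682), Add(Add(-16284, Pow(3937, Rational(1, 2))), -10051)) = Add(Rational(5, 9682), Add(-26335, Pow(3937, Rational(1, 2)))) = Add(Rational(-254975465, 9682), Pow(3937, Rational(1, 2)))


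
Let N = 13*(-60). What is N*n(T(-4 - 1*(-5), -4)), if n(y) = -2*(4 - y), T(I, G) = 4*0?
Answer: 6240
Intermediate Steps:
T(I, G) = 0
n(y) = -8 + 2*y
N = -780
N*n(T(-4 - 1*(-5), -4)) = -780*(-8 + 2*0) = -780*(-8 + 0) = -780*(-8) = 6240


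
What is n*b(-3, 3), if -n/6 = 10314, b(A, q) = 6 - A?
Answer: -556956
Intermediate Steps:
n = -61884 (n = -6*10314 = -61884)
n*b(-3, 3) = -61884*(6 - 1*(-3)) = -61884*(6 + 3) = -61884*9 = -556956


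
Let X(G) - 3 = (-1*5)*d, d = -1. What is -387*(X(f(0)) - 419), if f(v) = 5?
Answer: 159057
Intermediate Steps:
X(G) = 8 (X(G) = 3 - 1*5*(-1) = 3 - 5*(-1) = 3 + 5 = 8)
-387*(X(f(0)) - 419) = -387*(8 - 419) = -387*(-411) = 159057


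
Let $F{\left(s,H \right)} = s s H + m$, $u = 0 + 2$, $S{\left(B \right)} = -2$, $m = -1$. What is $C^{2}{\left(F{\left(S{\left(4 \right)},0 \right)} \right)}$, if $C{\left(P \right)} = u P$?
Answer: $4$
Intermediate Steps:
$u = 2$
$F{\left(s,H \right)} = -1 + H s^{2}$ ($F{\left(s,H \right)} = s s H - 1 = s^{2} H - 1 = H s^{2} - 1 = -1 + H s^{2}$)
$C{\left(P \right)} = 2 P$
$C^{2}{\left(F{\left(S{\left(4 \right)},0 \right)} \right)} = \left(2 \left(-1 + 0 \left(-2\right)^{2}\right)\right)^{2} = \left(2 \left(-1 + 0 \cdot 4\right)\right)^{2} = \left(2 \left(-1 + 0\right)\right)^{2} = \left(2 \left(-1\right)\right)^{2} = \left(-2\right)^{2} = 4$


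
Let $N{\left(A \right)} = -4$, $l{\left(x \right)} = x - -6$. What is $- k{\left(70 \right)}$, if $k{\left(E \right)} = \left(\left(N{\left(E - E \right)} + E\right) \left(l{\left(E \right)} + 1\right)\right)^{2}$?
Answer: $-25826724$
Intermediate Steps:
$l{\left(x \right)} = 6 + x$ ($l{\left(x \right)} = x + 6 = 6 + x$)
$k{\left(E \right)} = \left(-4 + E\right)^{2} \left(7 + E\right)^{2}$ ($k{\left(E \right)} = \left(\left(-4 + E\right) \left(\left(6 + E\right) + 1\right)\right)^{2} = \left(\left(-4 + E\right) \left(7 + E\right)\right)^{2} = \left(-4 + E\right)^{2} \left(7 + E\right)^{2}$)
$- k{\left(70 \right)} = - \left(-4 + 70\right)^{2} \left(7 + 70\right)^{2} = - 66^{2} \cdot 77^{2} = - 4356 \cdot 5929 = \left(-1\right) 25826724 = -25826724$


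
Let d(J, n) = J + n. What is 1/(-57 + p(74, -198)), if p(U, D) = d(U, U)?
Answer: 1/91 ≈ 0.010989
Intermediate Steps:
p(U, D) = 2*U (p(U, D) = U + U = 2*U)
1/(-57 + p(74, -198)) = 1/(-57 + 2*74) = 1/(-57 + 148) = 1/91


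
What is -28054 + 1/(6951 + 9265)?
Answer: -454923663/16216 ≈ -28054.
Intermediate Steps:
-28054 + 1/(6951 + 9265) = -28054 + 1/16216 = -454923663/16216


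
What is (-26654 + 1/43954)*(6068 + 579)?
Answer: -7787292285005/43954 ≈ -1.7717e+8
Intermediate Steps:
(-26654 + 1/43954)*(6068 + 579) = (-26654 + 1/43954)*6647 = -1171549915/43954*6647 = -7787292285005/43954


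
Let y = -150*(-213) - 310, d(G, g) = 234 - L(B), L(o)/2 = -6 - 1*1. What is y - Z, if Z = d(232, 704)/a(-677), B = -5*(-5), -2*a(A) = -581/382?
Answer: 18193368/581 ≈ 31314.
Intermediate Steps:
a(A) = 581/764 (a(A) = -(-581)/(2*382) = -½*(-581/382) = 581/764)
B = 25
L(o) = -14 (L(o) = 2*(-6 - 1*1) = 2*(-6 - 1) = 2*(-7) = -14)
d(G, g) = 248 (d(G, g) = 234 - 1*(-14) = 234 + 14 = 248)
y = 31640 (y = 31950 - 310 = 31640)
Z = 189472/581 (Z = 248/(581/764) = 248*(764/581) = 189472/581 ≈ 326.11)
y - Z = 31640 - 1*189472/581 = 31640 - 189472/581 = 18193368/581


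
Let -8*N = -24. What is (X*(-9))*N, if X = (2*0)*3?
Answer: 0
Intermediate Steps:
N = 3 (N = -⅛*(-24) = 3)
X = 0 (X = 0*3 = 0)
(X*(-9))*N = (0*(-9))*3 = 0*3 = 0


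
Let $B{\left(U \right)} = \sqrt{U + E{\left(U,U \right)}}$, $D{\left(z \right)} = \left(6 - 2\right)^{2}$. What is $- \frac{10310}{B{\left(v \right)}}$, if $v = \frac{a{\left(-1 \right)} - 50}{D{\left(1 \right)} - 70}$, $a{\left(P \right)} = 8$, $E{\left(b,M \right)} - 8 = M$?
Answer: $- \frac{15465 \sqrt{86}}{43} \approx -3335.3$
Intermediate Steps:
$D{\left(z \right)} = 16$ ($D{\left(z \right)} = 4^{2} = 16$)
$E{\left(b,M \right)} = 8 + M$
$v = \frac{7}{9}$ ($v = \frac{8 - 50}{16 - 70} = - \frac{42}{-54} = \left(-42\right) \left(- \frac{1}{54}\right) = \frac{7}{9} \approx 0.77778$)
$B{\left(U \right)} = \sqrt{8 + 2 U}$ ($B{\left(U \right)} = \sqrt{U + \left(8 + U\right)} = \sqrt{8 + 2 U}$)
$- \frac{10310}{B{\left(v \right)}} = - \frac{10310}{\sqrt{8 + 2 \cdot \frac{7}{9}}} = - \frac{10310}{\sqrt{8 + \frac{14}{9}}} = - \frac{10310}{\sqrt{\frac{86}{9}}} = - \frac{10310}{\frac{1}{3} \sqrt{86}} = - 10310 \frac{3 \sqrt{86}}{86} = - \frac{15465 \sqrt{86}}{43}$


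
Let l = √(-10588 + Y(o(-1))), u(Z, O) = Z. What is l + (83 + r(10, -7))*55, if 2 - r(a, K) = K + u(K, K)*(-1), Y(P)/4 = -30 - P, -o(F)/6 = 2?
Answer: 4675 + 2*I*√2665 ≈ 4675.0 + 103.25*I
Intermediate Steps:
o(F) = -12 (o(F) = -6*2 = -12)
Y(P) = -120 - 4*P (Y(P) = 4*(-30 - P) = -120 - 4*P)
r(a, K) = 2 (r(a, K) = 2 - (K + K*(-1)) = 2 - (K - K) = 2 - 1*0 = 2 + 0 = 2)
l = 2*I*√2665 (l = √(-10588 + (-120 - 4*(-12))) = √(-10588 + (-120 + 48)) = √(-10588 - 72) = √(-10660) = 2*I*√2665 ≈ 103.25*I)
l + (83 + r(10, -7))*55 = 2*I*√2665 + (83 + 2)*55 = 2*I*√2665 + 85*55 = 2*I*√2665 + 4675 = 4675 + 2*I*√2665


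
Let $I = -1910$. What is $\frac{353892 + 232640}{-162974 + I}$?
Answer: $- \frac{146633}{41221} \approx -3.5572$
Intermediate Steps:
$\frac{353892 + 232640}{-162974 + I} = \frac{353892 + 232640}{-162974 - 1910} = \frac{586532}{-164884} = 586532 \left(- \frac{1}{164884}\right) = - \frac{146633}{41221}$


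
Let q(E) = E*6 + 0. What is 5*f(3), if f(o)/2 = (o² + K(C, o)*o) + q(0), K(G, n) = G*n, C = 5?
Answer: 540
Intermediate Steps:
q(E) = 6*E (q(E) = 6*E + 0 = 6*E)
f(o) = 12*o² (f(o) = 2*((o² + (5*o)*o) + 6*0) = 2*((o² + 5*o²) + 0) = 2*(6*o² + 0) = 2*(6*o²) = 12*o²)
5*f(3) = 5*(12*3²) = 5*(12*9) = 5*108 = 540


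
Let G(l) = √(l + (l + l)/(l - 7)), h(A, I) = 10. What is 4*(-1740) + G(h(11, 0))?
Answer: -6960 + 5*√6/3 ≈ -6955.9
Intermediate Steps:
G(l) = √(l + 2*l/(-7 + l)) (G(l) = √(l + (2*l)/(-7 + l)) = √(l + 2*l/(-7 + l)))
4*(-1740) + G(h(11, 0)) = 4*(-1740) + √(10*(-5 + 10)/(-7 + 10)) = -6960 + √(10*5/3) = -6960 + √(10*(⅓)*5) = -6960 + √(50/3) = -6960 + 5*√6/3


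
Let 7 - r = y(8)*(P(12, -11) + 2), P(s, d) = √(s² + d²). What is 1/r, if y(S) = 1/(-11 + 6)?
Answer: 185/1104 - 5*√265/1104 ≈ 0.093846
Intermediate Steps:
y(S) = -⅕ (y(S) = 1/(-5) = -⅕)
P(s, d) = √(d² + s²)
r = 37/5 + √265/5 (r = 7 - (-1)*(√((-11)² + 12²) + 2)/5 = 7 - (-1)*(√(121 + 144) + 2)/5 = 7 - (-1)*(√265 + 2)/5 = 7 - (-1)*(2 + √265)/5 = 7 - (-⅖ - √265/5) = 7 + (⅖ + √265/5) = 37/5 + √265/5 ≈ 10.656)
1/r = 1/(37/5 + √265/5)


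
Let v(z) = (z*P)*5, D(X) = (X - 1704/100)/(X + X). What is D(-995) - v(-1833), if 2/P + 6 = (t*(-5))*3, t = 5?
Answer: -303289373/1343250 ≈ -225.79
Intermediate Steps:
P = -2/81 (P = 2/(-6 + (5*(-5))*3) = 2/(-6 - 25*3) = 2/(-6 - 75) = 2/(-81) = 2*(-1/81) = -2/81 ≈ -0.024691)
D(X) = (-426/25 + X)/(2*X) (D(X) = (X - 1704*1/100)/((2*X)) = (X - 426/25)*(1/(2*X)) = (-426/25 + X)*(1/(2*X)) = (-426/25 + X)/(2*X))
v(z) = -10*z/81 (v(z) = (z*(-2/81))*5 = -2*z/81*5 = -10*z/81)
D(-995) - v(-1833) = (1/50)*(-426 + 25*(-995))/(-995) - (-10)*(-1833)/81 = (1/50)*(-1/995)*(-426 - 24875) - 1*6110/27 = (1/50)*(-1/995)*(-25301) - 6110/27 = 25301/49750 - 6110/27 = -303289373/1343250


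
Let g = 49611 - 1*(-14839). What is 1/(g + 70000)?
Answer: 1/134450 ≈ 7.4377e-6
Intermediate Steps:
g = 64450 (g = 49611 + 14839 = 64450)
1/(g + 70000) = 1/(64450 + 70000) = 1/134450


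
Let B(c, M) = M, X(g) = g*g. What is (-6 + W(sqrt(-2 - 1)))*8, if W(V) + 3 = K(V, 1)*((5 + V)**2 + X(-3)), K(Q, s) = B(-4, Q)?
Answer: -312 + 248*I*sqrt(3) ≈ -312.0 + 429.55*I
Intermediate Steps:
X(g) = g**2
K(Q, s) = Q
W(V) = -3 + V*(9 + (5 + V)**2) (W(V) = -3 + V*((5 + V)**2 + (-3)**2) = -3 + V*((5 + V)**2 + 9) = -3 + V*(9 + (5 + V)**2))
(-6 + W(sqrt(-2 - 1)))*8 = (-6 + (-3 + 9*sqrt(-2 - 1) + sqrt(-2 - 1)*(5 + sqrt(-2 - 1))**2))*8 = (-6 + (-3 + 9*sqrt(-3) + sqrt(-3)*(5 + sqrt(-3))**2))*8 = (-6 + (-3 + 9*(I*sqrt(3)) + (I*sqrt(3))*(5 + I*sqrt(3))**2))*8 = (-6 + (-3 + 9*I*sqrt(3) + I*sqrt(3)*(5 + I*sqrt(3))**2))*8 = (-9 + 9*I*sqrt(3) + I*sqrt(3)*(5 + I*sqrt(3))**2)*8 = -72 + 72*I*sqrt(3) + 8*I*sqrt(3)*(5 + I*sqrt(3))**2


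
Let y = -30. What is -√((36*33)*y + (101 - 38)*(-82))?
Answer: -3*I*√4534 ≈ -202.0*I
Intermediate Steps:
-√((36*33)*y + (101 - 38)*(-82)) = -√((36*33)*(-30) + (101 - 38)*(-82)) = -√(1188*(-30) + 63*(-82)) = -√(-35640 - 5166) = -√(-40806) = -3*I*√4534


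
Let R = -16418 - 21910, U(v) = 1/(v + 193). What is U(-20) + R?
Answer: -6630743/173 ≈ -38328.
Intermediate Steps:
U(v) = 1/(193 + v)
R = -38328
U(-20) + R = 1/(193 - 20) - 38328 = 1/173 - 38328 = -6630743/173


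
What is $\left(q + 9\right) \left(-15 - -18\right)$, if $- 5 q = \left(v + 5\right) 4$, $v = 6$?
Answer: $\frac{3}{5} \approx 0.6$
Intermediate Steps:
$q = - \frac{44}{5}$ ($q = - \frac{\left(6 + 5\right) 4}{5} = - \frac{11 \cdot 4}{5} = \left(- \frac{1}{5}\right) 44 = - \frac{44}{5} \approx -8.8$)
$\left(q + 9\right) \left(-15 - -18\right) = \left(- \frac{44}{5} + 9\right) \left(-15 - -18\right) = \frac{-15 + 18}{5} = \frac{1}{5} \cdot 3 = \frac{3}{5}$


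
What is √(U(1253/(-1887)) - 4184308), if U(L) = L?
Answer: I*√14899356577263/1887 ≈ 2045.6*I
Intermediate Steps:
√(U(1253/(-1887)) - 4184308) = √(1253/(-1887) - 4184308) = √(1253*(-1/1887) - 4184308) = √(-1253/1887 - 4184308) = √(-7895790449/1887) = I*√14899356577263/1887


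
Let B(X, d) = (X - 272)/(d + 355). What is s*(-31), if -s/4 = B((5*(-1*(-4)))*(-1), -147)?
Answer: -2263/13 ≈ -174.08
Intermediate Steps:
B(X, d) = (-272 + X)/(355 + d)
s = 73/13 (s = -4*(-272 + (5*(-1*(-4)))*(-1))/(355 - 147) = -4*(-272 + (5*4)*(-1))/208 = -(-272 + 20*(-1))/52 = -(-272 - 20)/52 = -(-292)/52 = -4*(-73/52) = 73/13 ≈ 5.6154)
s*(-31) = (73/13)*(-31) = -2263/13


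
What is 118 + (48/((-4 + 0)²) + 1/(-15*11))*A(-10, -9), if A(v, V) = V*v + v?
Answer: 11798/33 ≈ 357.52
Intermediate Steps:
A(v, V) = v + V*v
118 + (48/((-4 + 0)²) + 1/(-15*11))*A(-10, -9) = 118 + (48/((-4 + 0)²) + 1/(-15*11))*(-10*(1 - 9)) = 118 + (48/((-4)²) - 1/15*1/11)*(-10*(-8)) = 118 + (48/16 - 1/165)*80 = 118 + (48*(1/16) - 1/165)*80 = 118 + (3 - 1/165)*80 = 118 + (494/165)*80 = 118 + 7904/33 = 11798/33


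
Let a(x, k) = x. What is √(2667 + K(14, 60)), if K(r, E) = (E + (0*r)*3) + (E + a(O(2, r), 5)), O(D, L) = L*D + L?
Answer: √2829 ≈ 53.188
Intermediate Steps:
O(D, L) = L + D*L (O(D, L) = D*L + L = L + D*L)
K(r, E) = 2*E + 3*r (K(r, E) = (E + (0*r)*3) + (E + r*(1 + 2)) = (E + 0*3) + (E + r*3) = (E + 0) + (E + 3*r) = E + (E + 3*r) = 2*E + 3*r)
√(2667 + K(14, 60)) = √(2667 + (2*60 + 3*14)) = √(2667 + (120 + 42)) = √(2667 + 162) = √2829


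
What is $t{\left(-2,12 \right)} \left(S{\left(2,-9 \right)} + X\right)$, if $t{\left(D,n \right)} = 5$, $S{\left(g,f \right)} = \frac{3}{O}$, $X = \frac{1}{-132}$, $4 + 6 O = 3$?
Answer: $- \frac{11885}{132} \approx -90.038$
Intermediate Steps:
$O = - \frac{1}{6}$ ($O = - \frac{2}{3} + \frac{1}{6} \cdot 3 = - \frac{2}{3} + \frac{1}{2} = - \frac{1}{6} \approx -0.16667$)
$X = - \frac{1}{132} \approx -0.0075758$
$S{\left(g,f \right)} = -18$ ($S{\left(g,f \right)} = \frac{3}{- \frac{1}{6}} = 3 \left(-6\right) = -18$)
$t{\left(-2,12 \right)} \left(S{\left(2,-9 \right)} + X\right) = 5 \left(-18 - \frac{1}{132}\right) = 5 \left(- \frac{2377}{132}\right) = - \frac{11885}{132}$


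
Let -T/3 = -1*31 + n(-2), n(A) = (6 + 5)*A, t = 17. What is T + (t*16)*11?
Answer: 3151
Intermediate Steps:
n(A) = 11*A
T = 159 (T = -3*(-1*31 + 11*(-2)) = -3*(-31 - 22) = -3*(-53) = 159)
T + (t*16)*11 = 159 + (17*16)*11 = 159 + 272*11 = 159 + 2992 = 3151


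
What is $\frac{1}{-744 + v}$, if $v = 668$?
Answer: $- \frac{1}{76} \approx -0.013158$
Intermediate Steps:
$\frac{1}{-744 + v} = \frac{1}{-744 + 668} = \frac{1}{-76} = - \frac{1}{76}$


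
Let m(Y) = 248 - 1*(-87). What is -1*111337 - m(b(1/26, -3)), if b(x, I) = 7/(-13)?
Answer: -111672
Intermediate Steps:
b(x, I) = -7/13 (b(x, I) = 7*(-1/13) = -7/13)
m(Y) = 335 (m(Y) = 248 + 87 = 335)
-1*111337 - m(b(1/26, -3)) = -1*111337 - 1*335 = -111337 - 335 = -111672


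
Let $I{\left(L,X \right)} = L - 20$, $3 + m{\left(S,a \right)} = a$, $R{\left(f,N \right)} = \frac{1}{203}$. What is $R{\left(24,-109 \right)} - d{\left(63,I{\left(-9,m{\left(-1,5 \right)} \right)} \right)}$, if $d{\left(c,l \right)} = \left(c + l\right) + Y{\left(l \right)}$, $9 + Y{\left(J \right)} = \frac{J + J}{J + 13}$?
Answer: $- \frac{46479}{1624} \approx -28.62$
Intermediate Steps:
$R{\left(f,N \right)} = \frac{1}{203}$
$Y{\left(J \right)} = -9 + \frac{2 J}{13 + J}$ ($Y{\left(J \right)} = -9 + \frac{J + J}{J + 13} = -9 + \frac{2 J}{13 + J}$)
$m{\left(S,a \right)} = -3 + a$
$I{\left(L,X \right)} = -20 + L$ ($I{\left(L,X \right)} = L - 20 = -20 + L$)
$d{\left(c,l \right)} = c + l + \frac{-117 - 7 l}{13 + l}$ ($d{\left(c,l \right)} = \left(c + l\right) + \frac{-117 - 7 l}{13 + l} = c + l + \frac{-117 - 7 l}{13 + l}$)
$R{\left(24,-109 \right)} - d{\left(63,I{\left(-9,m{\left(-1,5 \right)} \right)} \right)} = \frac{1}{203} - \frac{-117 - 7 \left(-20 - 9\right) + \left(13 - 29\right) \left(63 - 29\right)}{13 - 29} = \frac{1}{203} - \frac{-117 - -203 + \left(13 - 29\right) \left(63 - 29\right)}{13 - 29} = \frac{1}{203} - \frac{-117 + 203 - 544}{-16} = \frac{1}{203} - - \frac{-117 + 203 - 544}{16} = \frac{1}{203} - \left(- \frac{1}{16}\right) \left(-458\right) = \frac{1}{203} - \frac{229}{8} = - \frac{46479}{1624}$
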